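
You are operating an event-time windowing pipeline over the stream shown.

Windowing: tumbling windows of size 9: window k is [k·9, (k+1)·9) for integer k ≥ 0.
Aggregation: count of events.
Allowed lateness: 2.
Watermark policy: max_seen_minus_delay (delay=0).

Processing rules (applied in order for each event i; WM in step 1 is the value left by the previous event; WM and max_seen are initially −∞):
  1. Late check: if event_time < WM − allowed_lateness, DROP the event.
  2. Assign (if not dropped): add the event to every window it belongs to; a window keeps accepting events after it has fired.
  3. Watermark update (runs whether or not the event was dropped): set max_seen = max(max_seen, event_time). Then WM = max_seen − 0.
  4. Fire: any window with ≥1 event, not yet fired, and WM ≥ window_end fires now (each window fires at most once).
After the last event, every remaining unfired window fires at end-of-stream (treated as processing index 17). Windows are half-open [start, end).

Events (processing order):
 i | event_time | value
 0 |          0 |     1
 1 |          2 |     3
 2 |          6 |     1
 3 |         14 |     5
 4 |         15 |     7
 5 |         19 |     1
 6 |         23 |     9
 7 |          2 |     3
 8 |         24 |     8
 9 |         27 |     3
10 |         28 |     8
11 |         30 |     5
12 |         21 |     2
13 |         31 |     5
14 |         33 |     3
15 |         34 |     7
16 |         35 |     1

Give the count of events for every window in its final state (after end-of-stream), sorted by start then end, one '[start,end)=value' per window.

[0,9)=3 [9,18)=2 [18,27)=3 [27,36)=7

i=0 t=0 v=1: → [0,9); WM=0
i=1 t=2 v=3: → [0,9); WM=2
i=2 t=6 v=1: → [0,9); WM=6
i=3 t=14 v=5: → [9,18); WM=14; [0,9) fires=3
i=4 t=15 v=7: → [9,18); WM=15
i=5 t=19 v=1: → [18,27); WM=19; [9,18) fires=2
i=6 t=23 v=9: → [18,27); WM=23
i=7 t=2 v=3: DROP (t<23-2); WM=23
i=8 t=24 v=8: → [18,27); WM=24
i=9 t=27 v=3: → [27,36); WM=27; [18,27) fires=3
i=10 t=28 v=8: → [27,36); WM=28
i=11 t=30 v=5: → [27,36); WM=30
i=12 t=21 v=2: DROP (t<30-2); WM=30
i=13 t=31 v=5: → [27,36); WM=31
i=14 t=33 v=3: → [27,36); WM=33
i=15 t=34 v=7: → [27,36); WM=34
i=16 t=35 v=1: → [27,36); WM=35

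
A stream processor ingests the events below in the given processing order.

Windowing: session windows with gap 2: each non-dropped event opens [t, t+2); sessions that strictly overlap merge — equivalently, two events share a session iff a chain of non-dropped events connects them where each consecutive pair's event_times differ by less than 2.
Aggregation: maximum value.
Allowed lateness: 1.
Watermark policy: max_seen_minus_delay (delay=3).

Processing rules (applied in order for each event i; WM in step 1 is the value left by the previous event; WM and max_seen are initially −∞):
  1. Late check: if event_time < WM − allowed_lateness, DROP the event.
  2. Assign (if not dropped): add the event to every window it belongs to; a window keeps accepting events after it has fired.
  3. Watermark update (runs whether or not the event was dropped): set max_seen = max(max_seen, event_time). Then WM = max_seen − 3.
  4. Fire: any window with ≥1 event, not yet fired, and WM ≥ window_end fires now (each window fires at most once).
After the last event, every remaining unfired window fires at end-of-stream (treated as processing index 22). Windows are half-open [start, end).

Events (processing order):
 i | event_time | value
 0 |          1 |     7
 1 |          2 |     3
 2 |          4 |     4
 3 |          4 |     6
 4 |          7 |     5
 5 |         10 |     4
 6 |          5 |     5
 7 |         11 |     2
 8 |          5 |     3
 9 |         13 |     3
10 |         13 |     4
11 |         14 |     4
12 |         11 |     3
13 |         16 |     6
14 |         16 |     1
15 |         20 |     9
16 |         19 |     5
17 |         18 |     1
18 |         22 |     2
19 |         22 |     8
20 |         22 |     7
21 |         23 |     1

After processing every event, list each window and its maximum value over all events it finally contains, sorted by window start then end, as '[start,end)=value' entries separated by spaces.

[1,4)=7 [4,6)=6 [7,9)=5 [10,13)=4 [13,16)=4 [16,18)=6 [18,22)=9 [22,25)=8

i=0 t=1 v=7: → [1,3); WM=-2
i=1 t=2 v=3: → [1,4); WM=-1
i=2 t=4 v=4: → [4,6); WM=1
i=3 t=4 v=6: → [4,6); WM=1
i=4 t=7 v=5: → [7,9); WM=4
i=5 t=10 v=4: → [10,12); WM=7
i=6 t=5 v=5: DROP (t<7-1); WM=7
i=7 t=11 v=2: → [10,13); WM=8
i=8 t=5 v=3: DROP (t<8-1); WM=8
i=9 t=13 v=3: → [13,15); WM=10
i=10 t=13 v=4: → [13,15); WM=10
i=11 t=14 v=4: → [13,16); WM=11
i=12 t=11 v=3: → [10,13); WM=11
i=13 t=16 v=6: → [16,18); WM=13
i=14 t=16 v=1: → [16,18); WM=13
i=15 t=20 v=9: → [20,22); WM=17
i=16 t=19 v=5: → [19,22); WM=17
i=17 t=18 v=1: → [18,22); WM=17
i=18 t=22 v=2: → [22,24); WM=19
i=19 t=22 v=8: → [22,24); WM=19
i=20 t=22 v=7: → [22,24); WM=19
i=21 t=23 v=1: → [22,25); WM=20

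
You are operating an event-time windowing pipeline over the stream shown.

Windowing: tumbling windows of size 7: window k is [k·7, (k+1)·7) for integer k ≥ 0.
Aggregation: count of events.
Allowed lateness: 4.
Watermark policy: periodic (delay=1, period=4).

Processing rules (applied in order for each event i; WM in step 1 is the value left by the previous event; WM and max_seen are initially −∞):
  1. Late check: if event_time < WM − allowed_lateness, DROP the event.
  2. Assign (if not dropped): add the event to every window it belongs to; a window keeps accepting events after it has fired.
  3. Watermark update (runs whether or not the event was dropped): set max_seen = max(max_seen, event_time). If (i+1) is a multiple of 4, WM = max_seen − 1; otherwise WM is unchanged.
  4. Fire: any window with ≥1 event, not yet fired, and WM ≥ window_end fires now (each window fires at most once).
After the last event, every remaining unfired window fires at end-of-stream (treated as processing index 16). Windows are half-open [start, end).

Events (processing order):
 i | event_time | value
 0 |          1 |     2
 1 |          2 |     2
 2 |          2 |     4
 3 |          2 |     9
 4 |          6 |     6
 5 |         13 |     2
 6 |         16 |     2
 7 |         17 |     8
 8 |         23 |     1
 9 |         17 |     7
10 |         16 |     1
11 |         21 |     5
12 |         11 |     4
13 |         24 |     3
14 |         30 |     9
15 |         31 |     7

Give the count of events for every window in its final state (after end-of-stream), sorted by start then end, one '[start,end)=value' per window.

i=0 t=1 v=2: → [0,7); WM=−∞
i=1 t=2 v=2: → [0,7); WM=−∞
i=2 t=2 v=4: → [0,7); WM=−∞
i=3 t=2 v=9: → [0,7); WM=1
i=4 t=6 v=6: → [0,7); WM=1
i=5 t=13 v=2: → [7,14); WM=1
i=6 t=16 v=2: → [14,21); WM=1
i=7 t=17 v=8: → [14,21); WM=16; [0,7) fires=5 [7,14) fires=1
i=8 t=23 v=1: → [21,28); WM=16
i=9 t=17 v=7: → [14,21); WM=16
i=10 t=16 v=1: → [14,21); WM=16
i=11 t=21 v=5: → [21,28); WM=22; [14,21) fires=4
i=12 t=11 v=4: DROP (t<22-4); WM=22
i=13 t=24 v=3: → [21,28); WM=22
i=14 t=30 v=9: → [28,35); WM=22
i=15 t=31 v=7: → [28,35); WM=30; [21,28) fires=3

[0,7)=5 [7,14)=1 [14,21)=4 [21,28)=3 [28,35)=2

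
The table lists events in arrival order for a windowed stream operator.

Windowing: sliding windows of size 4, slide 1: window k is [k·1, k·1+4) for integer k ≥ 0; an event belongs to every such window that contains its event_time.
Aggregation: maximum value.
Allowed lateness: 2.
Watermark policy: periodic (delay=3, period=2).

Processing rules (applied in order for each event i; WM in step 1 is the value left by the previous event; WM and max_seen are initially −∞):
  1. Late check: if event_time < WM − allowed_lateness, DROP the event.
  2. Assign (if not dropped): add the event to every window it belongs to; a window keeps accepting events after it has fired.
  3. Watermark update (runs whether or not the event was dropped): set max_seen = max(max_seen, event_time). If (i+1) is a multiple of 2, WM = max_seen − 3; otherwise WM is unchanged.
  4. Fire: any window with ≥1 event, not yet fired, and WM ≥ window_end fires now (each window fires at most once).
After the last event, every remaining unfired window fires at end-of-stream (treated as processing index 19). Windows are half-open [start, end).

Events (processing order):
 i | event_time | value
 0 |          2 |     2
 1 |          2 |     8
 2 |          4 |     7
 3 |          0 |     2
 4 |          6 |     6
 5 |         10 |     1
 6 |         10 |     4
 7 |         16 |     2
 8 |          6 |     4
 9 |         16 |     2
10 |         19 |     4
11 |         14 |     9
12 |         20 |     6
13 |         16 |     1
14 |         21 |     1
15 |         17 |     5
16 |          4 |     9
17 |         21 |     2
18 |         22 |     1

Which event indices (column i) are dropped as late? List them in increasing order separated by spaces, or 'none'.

8 16

i=0 t=2 v=2: → [2,6),[1,5),[0,4); WM=−∞
i=1 t=2 v=8: → [2,6),[1,5),[0,4); WM=-1
i=2 t=4 v=7: → [4,8),[3,7),[2,6),[1,5); WM=-1
i=3 t=0 v=2: → [0,4); WM=1
i=4 t=6 v=6: → [6,10),[5,9),[4,8),[3,7); WM=1
i=5 t=10 v=1: → [10,14),[9,13),[8,12),[7,11); WM=7; [0,4) fires=8 [1,5) fires=8 [2,6) fires=8 [3,7) fires=7
i=6 t=10 v=4: → [10,14),[9,13),[8,12),[7,11); WM=7
i=7 t=16 v=2: → [16,20),[15,19),[14,18),[13,17); WM=13; [4,8) fires=7 [5,9) fires=6 [6,10) fires=6 [7,11) fires=4 [8,12) fires=4 [9,13) fires=4
i=8 t=6 v=4: DROP (t<13-2); WM=13
i=9 t=16 v=2: → [16,20),[15,19),[14,18),[13,17); WM=13
i=10 t=19 v=4: → [19,23),[18,22),[17,21),[16,20); WM=13
i=11 t=14 v=9: → [14,18),[13,17),[12,16),[11,15); WM=16; [10,14) fires=4 [11,15) fires=9 [12,16) fires=9
i=12 t=20 v=6: → [20,24),[19,23),[18,22),[17,21); WM=16
i=13 t=16 v=1: → [16,20),[15,19),[14,18),[13,17); WM=17; [13,17) fires=9
i=14 t=21 v=1: → [21,25),[20,24),[19,23),[18,22); WM=17
i=15 t=17 v=5: → [17,21),[16,20),[15,19),[14,18); WM=18; [14,18) fires=9
i=16 t=4 v=9: DROP (t<18-2); WM=18
i=17 t=21 v=2: → [21,25),[20,24),[19,23),[18,22); WM=18
i=18 t=22 v=1: → [22,26),[21,25),[20,24),[19,23); WM=18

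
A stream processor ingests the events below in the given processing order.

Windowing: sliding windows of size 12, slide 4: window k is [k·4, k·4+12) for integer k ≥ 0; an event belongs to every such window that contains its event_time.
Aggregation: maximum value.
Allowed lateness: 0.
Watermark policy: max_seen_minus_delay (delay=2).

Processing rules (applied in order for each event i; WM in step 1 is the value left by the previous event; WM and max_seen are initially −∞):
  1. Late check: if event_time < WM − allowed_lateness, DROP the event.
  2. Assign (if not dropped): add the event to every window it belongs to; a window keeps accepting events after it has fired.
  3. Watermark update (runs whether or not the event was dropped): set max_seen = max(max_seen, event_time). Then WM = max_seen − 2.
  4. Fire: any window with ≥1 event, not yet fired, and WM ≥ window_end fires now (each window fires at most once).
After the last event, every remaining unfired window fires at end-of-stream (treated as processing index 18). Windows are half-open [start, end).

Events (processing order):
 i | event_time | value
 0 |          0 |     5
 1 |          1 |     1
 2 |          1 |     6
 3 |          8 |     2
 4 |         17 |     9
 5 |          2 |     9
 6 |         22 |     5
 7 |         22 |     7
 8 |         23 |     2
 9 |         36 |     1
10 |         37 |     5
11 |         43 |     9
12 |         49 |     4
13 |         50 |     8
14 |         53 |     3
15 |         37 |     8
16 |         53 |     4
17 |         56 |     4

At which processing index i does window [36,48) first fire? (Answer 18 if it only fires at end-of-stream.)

13

i=0 t=0 v=5: → [0,12); WM=-2
i=1 t=1 v=1: → [0,12); WM=-1
i=2 t=1 v=6: → [0,12); WM=-1
i=3 t=8 v=2: → [8,20),[4,16),[0,12); WM=6
i=4 t=17 v=9: → [16,28),[12,24),[8,20); WM=15; [0,12) fires=6
i=5 t=2 v=9: DROP (t<15-0); WM=15
i=6 t=22 v=5: → [20,32),[16,28),[12,24); WM=20; [4,16) fires=2 [8,20) fires=9
i=7 t=22 v=7: → [20,32),[16,28),[12,24); WM=20
i=8 t=23 v=2: → [20,32),[16,28),[12,24); WM=21
i=9 t=36 v=1: → [36,48),[32,44),[28,40); WM=34; [12,24) fires=9 [16,28) fires=9 [20,32) fires=7
i=10 t=37 v=5: → [36,48),[32,44),[28,40); WM=35
i=11 t=43 v=9: → [40,52),[36,48),[32,44); WM=41; [28,40) fires=5
i=12 t=49 v=4: → [48,60),[44,56),[40,52); WM=47; [32,44) fires=9
i=13 t=50 v=8: → [48,60),[44,56),[40,52); WM=48; [36,48) fires=9
i=14 t=53 v=3: → [52,64),[48,60),[44,56); WM=51
i=15 t=37 v=8: DROP (t<51-0); WM=51
i=16 t=53 v=4: → [52,64),[48,60),[44,56); WM=51
i=17 t=56 v=4: → [56,68),[52,64),[48,60); WM=54; [40,52) fires=9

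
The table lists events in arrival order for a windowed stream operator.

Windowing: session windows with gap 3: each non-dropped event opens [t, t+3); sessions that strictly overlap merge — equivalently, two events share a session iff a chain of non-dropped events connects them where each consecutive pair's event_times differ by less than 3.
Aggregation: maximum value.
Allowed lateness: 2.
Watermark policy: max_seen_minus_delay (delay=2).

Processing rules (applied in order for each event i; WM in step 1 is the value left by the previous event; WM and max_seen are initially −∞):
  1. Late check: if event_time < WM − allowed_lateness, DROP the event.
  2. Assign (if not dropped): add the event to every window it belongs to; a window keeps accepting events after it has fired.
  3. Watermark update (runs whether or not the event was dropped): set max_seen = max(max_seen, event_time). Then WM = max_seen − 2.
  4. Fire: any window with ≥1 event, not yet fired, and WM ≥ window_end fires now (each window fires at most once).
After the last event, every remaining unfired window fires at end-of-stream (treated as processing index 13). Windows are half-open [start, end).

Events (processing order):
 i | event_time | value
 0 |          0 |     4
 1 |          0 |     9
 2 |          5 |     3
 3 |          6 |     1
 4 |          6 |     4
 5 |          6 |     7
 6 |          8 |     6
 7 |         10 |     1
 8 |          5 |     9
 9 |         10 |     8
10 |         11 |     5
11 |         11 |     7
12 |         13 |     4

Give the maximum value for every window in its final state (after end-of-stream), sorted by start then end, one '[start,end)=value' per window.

[0,3)=9 [5,16)=8

i=0 t=0 v=4: → [0,3); WM=-2
i=1 t=0 v=9: → [0,3); WM=-2
i=2 t=5 v=3: → [5,8); WM=3
i=3 t=6 v=1: → [5,9); WM=4
i=4 t=6 v=4: → [5,9); WM=4
i=5 t=6 v=7: → [5,9); WM=4
i=6 t=8 v=6: → [5,11); WM=6
i=7 t=10 v=1: → [5,13); WM=8
i=8 t=5 v=9: DROP (t<8-2); WM=8
i=9 t=10 v=8: → [5,13); WM=8
i=10 t=11 v=5: → [5,14); WM=9
i=11 t=11 v=7: → [5,14); WM=9
i=12 t=13 v=4: → [5,16); WM=11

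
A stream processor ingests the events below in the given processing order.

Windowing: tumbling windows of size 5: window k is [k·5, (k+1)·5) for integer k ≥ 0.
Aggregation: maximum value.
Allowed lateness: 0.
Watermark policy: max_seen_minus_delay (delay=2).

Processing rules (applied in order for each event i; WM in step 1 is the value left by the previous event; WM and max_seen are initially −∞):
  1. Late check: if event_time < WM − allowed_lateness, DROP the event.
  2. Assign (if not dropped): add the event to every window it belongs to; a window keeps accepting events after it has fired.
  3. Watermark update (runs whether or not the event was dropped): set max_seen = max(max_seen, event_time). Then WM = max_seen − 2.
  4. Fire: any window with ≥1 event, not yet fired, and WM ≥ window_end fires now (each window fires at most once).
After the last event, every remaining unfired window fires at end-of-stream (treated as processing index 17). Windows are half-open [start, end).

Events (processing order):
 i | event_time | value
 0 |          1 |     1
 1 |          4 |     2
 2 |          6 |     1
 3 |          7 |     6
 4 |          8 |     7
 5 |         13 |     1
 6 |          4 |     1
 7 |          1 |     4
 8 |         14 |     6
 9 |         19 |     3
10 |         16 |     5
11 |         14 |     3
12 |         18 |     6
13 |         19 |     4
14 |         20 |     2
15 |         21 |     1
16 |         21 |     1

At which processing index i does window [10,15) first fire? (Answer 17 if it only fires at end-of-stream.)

9

i=0 t=1 v=1: → [0,5); WM=-1
i=1 t=4 v=2: → [0,5); WM=2
i=2 t=6 v=1: → [5,10); WM=4
i=3 t=7 v=6: → [5,10); WM=5; [0,5) fires=2
i=4 t=8 v=7: → [5,10); WM=6
i=5 t=13 v=1: → [10,15); WM=11; [5,10) fires=7
i=6 t=4 v=1: DROP (t<11-0); WM=11
i=7 t=1 v=4: DROP (t<11-0); WM=11
i=8 t=14 v=6: → [10,15); WM=12
i=9 t=19 v=3: → [15,20); WM=17; [10,15) fires=6
i=10 t=16 v=5: DROP (t<17-0); WM=17
i=11 t=14 v=3: DROP (t<17-0); WM=17
i=12 t=18 v=6: → [15,20); WM=17
i=13 t=19 v=4: → [15,20); WM=17
i=14 t=20 v=2: → [20,25); WM=18
i=15 t=21 v=1: → [20,25); WM=19
i=16 t=21 v=1: → [20,25); WM=19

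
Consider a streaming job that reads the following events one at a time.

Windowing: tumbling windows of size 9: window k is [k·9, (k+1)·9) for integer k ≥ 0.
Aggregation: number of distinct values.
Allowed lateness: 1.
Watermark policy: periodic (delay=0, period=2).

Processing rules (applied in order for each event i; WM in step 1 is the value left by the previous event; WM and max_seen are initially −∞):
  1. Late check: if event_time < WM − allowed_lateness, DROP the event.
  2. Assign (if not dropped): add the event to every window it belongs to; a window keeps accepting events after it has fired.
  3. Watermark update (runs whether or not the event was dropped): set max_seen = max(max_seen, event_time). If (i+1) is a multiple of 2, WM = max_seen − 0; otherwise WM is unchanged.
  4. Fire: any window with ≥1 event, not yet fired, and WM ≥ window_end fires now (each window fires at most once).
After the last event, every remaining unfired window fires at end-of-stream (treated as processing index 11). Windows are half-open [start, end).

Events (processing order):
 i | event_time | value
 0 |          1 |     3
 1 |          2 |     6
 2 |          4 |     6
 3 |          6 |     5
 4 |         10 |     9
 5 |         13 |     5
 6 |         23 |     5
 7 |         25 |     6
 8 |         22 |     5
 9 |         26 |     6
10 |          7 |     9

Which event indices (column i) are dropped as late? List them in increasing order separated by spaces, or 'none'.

8 10

i=0 t=1 v=3: → [0,9); WM=−∞
i=1 t=2 v=6: → [0,9); WM=2
i=2 t=4 v=6: → [0,9); WM=2
i=3 t=6 v=5: → [0,9); WM=6
i=4 t=10 v=9: → [9,18); WM=6
i=5 t=13 v=5: → [9,18); WM=13; [0,9) fires=3
i=6 t=23 v=5: → [18,27); WM=13
i=7 t=25 v=6: → [18,27); WM=25; [9,18) fires=2
i=8 t=22 v=5: DROP (t<25-1); WM=25
i=9 t=26 v=6: → [18,27); WM=26
i=10 t=7 v=9: DROP (t<26-1); WM=26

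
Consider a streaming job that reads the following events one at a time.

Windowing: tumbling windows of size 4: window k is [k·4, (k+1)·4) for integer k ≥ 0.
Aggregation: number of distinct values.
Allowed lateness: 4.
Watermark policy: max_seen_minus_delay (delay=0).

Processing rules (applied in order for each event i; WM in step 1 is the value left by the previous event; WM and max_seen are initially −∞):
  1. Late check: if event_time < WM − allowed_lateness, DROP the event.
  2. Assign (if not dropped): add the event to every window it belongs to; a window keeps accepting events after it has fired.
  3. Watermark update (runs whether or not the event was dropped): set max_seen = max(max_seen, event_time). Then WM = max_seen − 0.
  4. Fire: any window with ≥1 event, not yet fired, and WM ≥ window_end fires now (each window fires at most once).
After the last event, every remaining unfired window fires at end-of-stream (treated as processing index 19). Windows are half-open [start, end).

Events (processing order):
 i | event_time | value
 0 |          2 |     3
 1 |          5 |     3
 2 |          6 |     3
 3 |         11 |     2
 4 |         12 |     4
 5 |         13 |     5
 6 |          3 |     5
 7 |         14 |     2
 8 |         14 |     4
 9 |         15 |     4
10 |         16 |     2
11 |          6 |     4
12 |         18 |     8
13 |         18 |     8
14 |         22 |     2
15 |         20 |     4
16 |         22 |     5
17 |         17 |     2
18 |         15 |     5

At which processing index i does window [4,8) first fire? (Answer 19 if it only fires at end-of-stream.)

i=0 t=2 v=3: → [0,4); WM=2
i=1 t=5 v=3: → [4,8); WM=5; [0,4) fires=1
i=2 t=6 v=3: → [4,8); WM=6
i=3 t=11 v=2: → [8,12); WM=11; [4,8) fires=1
i=4 t=12 v=4: → [12,16); WM=12; [8,12) fires=1
i=5 t=13 v=5: → [12,16); WM=13
i=6 t=3 v=5: DROP (t<13-4); WM=13
i=7 t=14 v=2: → [12,16); WM=14
i=8 t=14 v=4: → [12,16); WM=14
i=9 t=15 v=4: → [12,16); WM=15
i=10 t=16 v=2: → [16,20); WM=16; [12,16) fires=3
i=11 t=6 v=4: DROP (t<16-4); WM=16
i=12 t=18 v=8: → [16,20); WM=18
i=13 t=18 v=8: → [16,20); WM=18
i=14 t=22 v=2: → [20,24); WM=22; [16,20) fires=2
i=15 t=20 v=4: → [20,24); WM=22
i=16 t=22 v=5: → [20,24); WM=22
i=17 t=17 v=2: DROP (t<22-4); WM=22
i=18 t=15 v=5: DROP (t<22-4); WM=22

3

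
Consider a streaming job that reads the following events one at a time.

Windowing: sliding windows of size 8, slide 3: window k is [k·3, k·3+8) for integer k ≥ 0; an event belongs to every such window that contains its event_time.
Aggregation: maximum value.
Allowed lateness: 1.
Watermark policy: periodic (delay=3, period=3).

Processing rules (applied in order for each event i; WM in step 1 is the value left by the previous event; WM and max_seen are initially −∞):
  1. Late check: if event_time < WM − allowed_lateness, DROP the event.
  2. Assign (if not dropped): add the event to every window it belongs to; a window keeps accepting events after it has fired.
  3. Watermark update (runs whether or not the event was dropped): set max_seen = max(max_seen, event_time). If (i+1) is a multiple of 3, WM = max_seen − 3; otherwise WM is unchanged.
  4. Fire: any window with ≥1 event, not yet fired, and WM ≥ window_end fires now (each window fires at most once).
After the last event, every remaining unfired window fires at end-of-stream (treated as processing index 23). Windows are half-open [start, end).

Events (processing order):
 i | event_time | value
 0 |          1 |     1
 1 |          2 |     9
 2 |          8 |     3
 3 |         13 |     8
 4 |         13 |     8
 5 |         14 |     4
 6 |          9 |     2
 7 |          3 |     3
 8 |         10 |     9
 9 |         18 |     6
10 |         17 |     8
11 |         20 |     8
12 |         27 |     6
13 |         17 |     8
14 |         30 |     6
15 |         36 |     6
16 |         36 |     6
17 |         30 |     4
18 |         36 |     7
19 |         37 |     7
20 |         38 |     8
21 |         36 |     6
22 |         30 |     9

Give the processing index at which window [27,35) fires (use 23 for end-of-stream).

i=0 t=1 v=1: → [0,8); WM=−∞
i=1 t=2 v=9: → [0,8); WM=−∞
i=2 t=8 v=3: → [6,14),[3,11); WM=5
i=3 t=13 v=8: → [12,20),[9,17),[6,14); WM=5
i=4 t=13 v=8: → [12,20),[9,17),[6,14); WM=5
i=5 t=14 v=4: → [12,20),[9,17); WM=11; [0,8) fires=9 [3,11) fires=3
i=6 t=9 v=2: DROP (t<11-1); WM=11
i=7 t=3 v=3: DROP (t<11-1); WM=11
i=8 t=10 v=9: → [9,17),[6,14),[3,11); WM=11
i=9 t=18 v=6: → [18,26),[15,23),[12,20); WM=11
i=10 t=17 v=8: → [15,23),[12,20); WM=11
i=11 t=20 v=8: → [18,26),[15,23); WM=17; [6,14) fires=9 [9,17) fires=9
i=12 t=27 v=6: → [27,35),[24,32),[21,29); WM=17
i=13 t=17 v=8: → [15,23),[12,20); WM=17
i=14 t=30 v=6: → [30,38),[27,35),[24,32); WM=27; [12,20) fires=8 [15,23) fires=8 [18,26) fires=8
i=15 t=36 v=6: → [36,44),[33,41),[30,38); WM=27
i=16 t=36 v=6: → [36,44),[33,41),[30,38); WM=27
i=17 t=30 v=4: → [30,38),[27,35),[24,32); WM=33; [21,29) fires=6 [24,32) fires=6
i=18 t=36 v=7: → [36,44),[33,41),[30,38); WM=33
i=19 t=37 v=7: → [36,44),[33,41),[30,38); WM=33
i=20 t=38 v=8: → [36,44),[33,41); WM=35; [27,35) fires=6
i=21 t=36 v=6: → [36,44),[33,41),[30,38); WM=35
i=22 t=30 v=9: DROP (t<35-1); WM=35

20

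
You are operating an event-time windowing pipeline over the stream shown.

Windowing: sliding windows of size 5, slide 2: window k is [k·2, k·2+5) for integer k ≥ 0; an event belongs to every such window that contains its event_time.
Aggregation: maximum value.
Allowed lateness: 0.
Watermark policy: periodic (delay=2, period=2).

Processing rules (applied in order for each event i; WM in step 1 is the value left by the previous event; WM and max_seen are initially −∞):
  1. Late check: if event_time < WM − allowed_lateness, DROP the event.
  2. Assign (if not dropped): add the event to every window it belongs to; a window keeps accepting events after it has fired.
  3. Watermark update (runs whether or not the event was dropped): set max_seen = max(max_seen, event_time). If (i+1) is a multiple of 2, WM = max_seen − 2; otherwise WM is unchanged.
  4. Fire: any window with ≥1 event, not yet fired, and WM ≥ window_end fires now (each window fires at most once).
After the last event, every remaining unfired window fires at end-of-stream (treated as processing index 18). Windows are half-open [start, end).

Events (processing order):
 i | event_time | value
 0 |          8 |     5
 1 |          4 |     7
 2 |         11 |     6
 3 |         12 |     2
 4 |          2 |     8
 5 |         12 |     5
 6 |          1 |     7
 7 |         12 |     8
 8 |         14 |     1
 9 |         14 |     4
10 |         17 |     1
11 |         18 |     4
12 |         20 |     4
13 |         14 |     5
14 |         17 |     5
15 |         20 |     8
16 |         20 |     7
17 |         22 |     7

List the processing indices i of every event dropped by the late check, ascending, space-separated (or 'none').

i=0 t=8 v=5: → [8,13),[6,11),[4,9); WM=−∞
i=1 t=4 v=7: → [4,9),[2,7),[0,5); WM=6; [0,5) fires=7
i=2 t=11 v=6: → [10,15),[8,13); WM=6
i=3 t=12 v=2: → [12,17),[10,15),[8,13); WM=10; [2,7) fires=7 [4,9) fires=7
i=4 t=2 v=8: DROP (t<10-0); WM=10
i=5 t=12 v=5: → [12,17),[10,15),[8,13); WM=10
i=6 t=1 v=7: DROP (t<10-0); WM=10
i=7 t=12 v=8: → [12,17),[10,15),[8,13); WM=10
i=8 t=14 v=1: → [14,19),[12,17),[10,15); WM=10
i=9 t=14 v=4: → [14,19),[12,17),[10,15); WM=12; [6,11) fires=5
i=10 t=17 v=1: → [16,21),[14,19); WM=12
i=11 t=18 v=4: → [18,23),[16,21),[14,19); WM=16; [8,13) fires=8 [10,15) fires=8
i=12 t=20 v=4: → [20,25),[18,23),[16,21); WM=16
i=13 t=14 v=5: DROP (t<16-0); WM=18; [12,17) fires=8
i=14 t=17 v=5: DROP (t<18-0); WM=18
i=15 t=20 v=8: → [20,25),[18,23),[16,21); WM=18
i=16 t=20 v=7: → [20,25),[18,23),[16,21); WM=18
i=17 t=22 v=7: → [22,27),[20,25),[18,23); WM=20; [14,19) fires=4

4 6 13 14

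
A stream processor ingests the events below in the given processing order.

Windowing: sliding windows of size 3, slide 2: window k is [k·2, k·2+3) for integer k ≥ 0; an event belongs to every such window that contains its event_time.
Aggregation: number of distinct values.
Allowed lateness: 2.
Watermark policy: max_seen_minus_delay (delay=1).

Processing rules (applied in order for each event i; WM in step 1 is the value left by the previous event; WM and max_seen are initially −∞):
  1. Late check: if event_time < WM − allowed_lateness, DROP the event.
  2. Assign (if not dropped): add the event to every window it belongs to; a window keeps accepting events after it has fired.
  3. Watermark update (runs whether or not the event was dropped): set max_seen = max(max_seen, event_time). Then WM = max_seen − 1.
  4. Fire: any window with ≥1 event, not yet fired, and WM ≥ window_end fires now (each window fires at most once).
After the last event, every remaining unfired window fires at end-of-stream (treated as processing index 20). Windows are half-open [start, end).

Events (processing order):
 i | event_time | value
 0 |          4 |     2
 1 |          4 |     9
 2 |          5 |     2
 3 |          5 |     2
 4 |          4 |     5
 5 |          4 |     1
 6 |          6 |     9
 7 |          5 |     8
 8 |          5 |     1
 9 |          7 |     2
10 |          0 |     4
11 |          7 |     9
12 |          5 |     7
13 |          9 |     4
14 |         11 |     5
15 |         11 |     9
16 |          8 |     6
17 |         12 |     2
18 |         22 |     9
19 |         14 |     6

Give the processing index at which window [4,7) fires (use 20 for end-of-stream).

13

i=0 t=4 v=2: → [4,7),[2,5); WM=3
i=1 t=4 v=9: → [4,7),[2,5); WM=3
i=2 t=5 v=2: → [4,7); WM=4
i=3 t=5 v=2: → [4,7); WM=4
i=4 t=4 v=5: → [4,7),[2,5); WM=4
i=5 t=4 v=1: → [4,7),[2,5); WM=4
i=6 t=6 v=9: → [6,9),[4,7); WM=5; [2,5) fires=4
i=7 t=5 v=8: → [4,7); WM=5
i=8 t=5 v=1: → [4,7); WM=5
i=9 t=7 v=2: → [6,9); WM=6
i=10 t=0 v=4: DROP (t<6-2); WM=6
i=11 t=7 v=9: → [6,9); WM=6
i=12 t=5 v=7: → [4,7); WM=6
i=13 t=9 v=4: → [8,11); WM=8; [4,7) fires=6
i=14 t=11 v=5: → [10,13); WM=10; [6,9) fires=2
i=15 t=11 v=9: → [10,13); WM=10
i=16 t=8 v=6: → [8,11),[6,9); WM=10
i=17 t=12 v=2: → [12,15),[10,13); WM=11; [8,11) fires=2
i=18 t=22 v=9: → [22,25),[20,23); WM=21; [10,13) fires=3 [12,15) fires=1
i=19 t=14 v=6: DROP (t<21-2); WM=21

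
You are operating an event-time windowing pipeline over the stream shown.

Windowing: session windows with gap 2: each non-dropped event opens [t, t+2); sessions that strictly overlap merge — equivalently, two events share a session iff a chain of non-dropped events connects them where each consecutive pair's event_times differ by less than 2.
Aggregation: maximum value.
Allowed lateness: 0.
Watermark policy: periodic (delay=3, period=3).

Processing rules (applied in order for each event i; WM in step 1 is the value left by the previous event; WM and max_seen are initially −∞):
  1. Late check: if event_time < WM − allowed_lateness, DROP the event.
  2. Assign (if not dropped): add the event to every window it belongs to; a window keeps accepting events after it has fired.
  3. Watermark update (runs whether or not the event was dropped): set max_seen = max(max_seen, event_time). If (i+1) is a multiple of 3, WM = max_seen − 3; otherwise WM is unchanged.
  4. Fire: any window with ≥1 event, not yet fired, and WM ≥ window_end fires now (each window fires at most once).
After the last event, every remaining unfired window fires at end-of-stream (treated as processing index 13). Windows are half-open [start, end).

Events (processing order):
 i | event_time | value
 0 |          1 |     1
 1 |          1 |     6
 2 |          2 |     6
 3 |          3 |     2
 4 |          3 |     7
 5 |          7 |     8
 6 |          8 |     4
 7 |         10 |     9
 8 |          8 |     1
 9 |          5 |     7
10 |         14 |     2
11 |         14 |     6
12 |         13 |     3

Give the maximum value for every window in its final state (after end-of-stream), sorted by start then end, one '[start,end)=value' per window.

i=0 t=1 v=1: → [1,3); WM=−∞
i=1 t=1 v=6: → [1,3); WM=−∞
i=2 t=2 v=6: → [1,4); WM=-1
i=3 t=3 v=2: → [1,5); WM=-1
i=4 t=3 v=7: → [1,5); WM=-1
i=5 t=7 v=8: → [7,9); WM=4
i=6 t=8 v=4: → [7,10); WM=4
i=7 t=10 v=9: → [10,12); WM=4
i=8 t=8 v=1: → [7,10); WM=7
i=9 t=5 v=7: DROP (t<7-0); WM=7
i=10 t=14 v=2: → [14,16); WM=7
i=11 t=14 v=6: → [14,16); WM=11
i=12 t=13 v=3: → [13,16); WM=11

[1,5)=7 [7,10)=8 [10,12)=9 [13,16)=6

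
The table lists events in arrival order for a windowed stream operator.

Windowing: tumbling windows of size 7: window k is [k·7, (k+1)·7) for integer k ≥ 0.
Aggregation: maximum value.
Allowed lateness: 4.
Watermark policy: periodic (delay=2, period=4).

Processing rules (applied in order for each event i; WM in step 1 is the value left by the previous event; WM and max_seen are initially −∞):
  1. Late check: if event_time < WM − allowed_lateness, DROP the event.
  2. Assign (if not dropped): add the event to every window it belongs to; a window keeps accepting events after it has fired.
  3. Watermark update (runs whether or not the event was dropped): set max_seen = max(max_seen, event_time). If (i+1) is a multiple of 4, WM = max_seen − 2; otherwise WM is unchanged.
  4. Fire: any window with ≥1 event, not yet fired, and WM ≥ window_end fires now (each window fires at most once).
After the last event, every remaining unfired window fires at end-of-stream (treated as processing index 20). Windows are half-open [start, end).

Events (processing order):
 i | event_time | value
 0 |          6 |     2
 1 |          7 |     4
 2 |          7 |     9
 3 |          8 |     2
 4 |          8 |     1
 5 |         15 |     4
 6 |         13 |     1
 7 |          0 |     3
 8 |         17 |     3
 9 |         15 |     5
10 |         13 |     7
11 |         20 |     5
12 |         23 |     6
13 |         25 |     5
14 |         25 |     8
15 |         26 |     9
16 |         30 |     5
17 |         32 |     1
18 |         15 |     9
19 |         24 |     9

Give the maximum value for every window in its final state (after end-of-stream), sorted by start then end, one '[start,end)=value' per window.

[0,7)=2 [7,14)=9 [14,21)=5 [21,28)=9 [28,35)=5

i=0 t=6 v=2: → [0,7); WM=−∞
i=1 t=7 v=4: → [7,14); WM=−∞
i=2 t=7 v=9: → [7,14); WM=−∞
i=3 t=8 v=2: → [7,14); WM=6
i=4 t=8 v=1: → [7,14); WM=6
i=5 t=15 v=4: → [14,21); WM=6
i=6 t=13 v=1: → [7,14); WM=6
i=7 t=0 v=3: DROP (t<6-4); WM=13; [0,7) fires=2
i=8 t=17 v=3: → [14,21); WM=13
i=9 t=15 v=5: → [14,21); WM=13
i=10 t=13 v=7: → [7,14); WM=13
i=11 t=20 v=5: → [14,21); WM=18; [7,14) fires=9
i=12 t=23 v=6: → [21,28); WM=18
i=13 t=25 v=5: → [21,28); WM=18
i=14 t=25 v=8: → [21,28); WM=18
i=15 t=26 v=9: → [21,28); WM=24; [14,21) fires=5
i=16 t=30 v=5: → [28,35); WM=24
i=17 t=32 v=1: → [28,35); WM=24
i=18 t=15 v=9: DROP (t<24-4); WM=24
i=19 t=24 v=9: → [21,28); WM=30; [21,28) fires=9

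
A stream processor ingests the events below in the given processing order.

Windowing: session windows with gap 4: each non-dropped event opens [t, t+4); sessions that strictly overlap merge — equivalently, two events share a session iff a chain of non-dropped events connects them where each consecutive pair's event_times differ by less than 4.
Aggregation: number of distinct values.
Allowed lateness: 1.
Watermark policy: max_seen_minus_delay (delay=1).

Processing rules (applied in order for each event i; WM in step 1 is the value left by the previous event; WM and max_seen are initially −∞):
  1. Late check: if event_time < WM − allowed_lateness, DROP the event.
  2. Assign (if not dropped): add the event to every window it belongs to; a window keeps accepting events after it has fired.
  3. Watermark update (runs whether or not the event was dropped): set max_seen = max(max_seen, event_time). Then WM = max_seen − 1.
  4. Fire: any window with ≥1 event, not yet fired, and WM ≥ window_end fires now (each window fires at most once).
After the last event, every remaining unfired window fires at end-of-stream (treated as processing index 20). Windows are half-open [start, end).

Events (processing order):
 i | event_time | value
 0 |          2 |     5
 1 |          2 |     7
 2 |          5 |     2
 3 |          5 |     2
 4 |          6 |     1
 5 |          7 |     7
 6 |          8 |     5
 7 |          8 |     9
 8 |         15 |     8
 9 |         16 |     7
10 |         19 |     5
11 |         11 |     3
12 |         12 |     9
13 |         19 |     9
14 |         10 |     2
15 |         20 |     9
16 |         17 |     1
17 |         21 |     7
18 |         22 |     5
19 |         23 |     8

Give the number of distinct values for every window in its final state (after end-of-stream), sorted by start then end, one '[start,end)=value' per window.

i=0 t=2 v=5: → [2,6); WM=1
i=1 t=2 v=7: → [2,6); WM=1
i=2 t=5 v=2: → [2,9); WM=4
i=3 t=5 v=2: → [2,9); WM=4
i=4 t=6 v=1: → [2,10); WM=5
i=5 t=7 v=7: → [2,11); WM=6
i=6 t=8 v=5: → [2,12); WM=7
i=7 t=8 v=9: → [2,12); WM=7
i=8 t=15 v=8: → [15,19); WM=14
i=9 t=16 v=7: → [15,20); WM=15
i=10 t=19 v=5: → [15,23); WM=18
i=11 t=11 v=3: DROP (t<18-1); WM=18
i=12 t=12 v=9: DROP (t<18-1); WM=18
i=13 t=19 v=9: → [15,23); WM=18
i=14 t=10 v=2: DROP (t<18-1); WM=18
i=15 t=20 v=9: → [15,24); WM=19
i=16 t=17 v=1: DROP (t<19-1); WM=19
i=17 t=21 v=7: → [15,25); WM=20
i=18 t=22 v=5: → [15,26); WM=21
i=19 t=23 v=8: → [15,27); WM=22

[2,12)=5 [15,27)=4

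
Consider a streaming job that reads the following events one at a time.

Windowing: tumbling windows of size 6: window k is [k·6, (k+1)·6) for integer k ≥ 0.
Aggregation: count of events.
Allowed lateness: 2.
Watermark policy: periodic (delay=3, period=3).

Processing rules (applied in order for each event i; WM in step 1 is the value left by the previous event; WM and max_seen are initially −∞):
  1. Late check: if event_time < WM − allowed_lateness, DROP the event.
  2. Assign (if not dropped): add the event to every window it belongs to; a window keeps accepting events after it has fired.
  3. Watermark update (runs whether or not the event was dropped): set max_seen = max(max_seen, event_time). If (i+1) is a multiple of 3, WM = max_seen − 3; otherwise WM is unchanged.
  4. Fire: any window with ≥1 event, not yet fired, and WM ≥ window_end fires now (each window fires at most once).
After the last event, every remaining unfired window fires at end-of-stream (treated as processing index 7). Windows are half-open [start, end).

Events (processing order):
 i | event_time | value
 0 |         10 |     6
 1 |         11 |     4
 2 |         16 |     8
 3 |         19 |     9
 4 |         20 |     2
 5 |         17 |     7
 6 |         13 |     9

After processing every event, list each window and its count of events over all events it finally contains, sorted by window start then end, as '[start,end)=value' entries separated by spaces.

[6,12)=2 [12,18)=2 [18,24)=2

i=0 t=10 v=6: → [6,12); WM=−∞
i=1 t=11 v=4: → [6,12); WM=−∞
i=2 t=16 v=8: → [12,18); WM=13; [6,12) fires=2
i=3 t=19 v=9: → [18,24); WM=13
i=4 t=20 v=2: → [18,24); WM=13
i=5 t=17 v=7: → [12,18); WM=17
i=6 t=13 v=9: DROP (t<17-2); WM=17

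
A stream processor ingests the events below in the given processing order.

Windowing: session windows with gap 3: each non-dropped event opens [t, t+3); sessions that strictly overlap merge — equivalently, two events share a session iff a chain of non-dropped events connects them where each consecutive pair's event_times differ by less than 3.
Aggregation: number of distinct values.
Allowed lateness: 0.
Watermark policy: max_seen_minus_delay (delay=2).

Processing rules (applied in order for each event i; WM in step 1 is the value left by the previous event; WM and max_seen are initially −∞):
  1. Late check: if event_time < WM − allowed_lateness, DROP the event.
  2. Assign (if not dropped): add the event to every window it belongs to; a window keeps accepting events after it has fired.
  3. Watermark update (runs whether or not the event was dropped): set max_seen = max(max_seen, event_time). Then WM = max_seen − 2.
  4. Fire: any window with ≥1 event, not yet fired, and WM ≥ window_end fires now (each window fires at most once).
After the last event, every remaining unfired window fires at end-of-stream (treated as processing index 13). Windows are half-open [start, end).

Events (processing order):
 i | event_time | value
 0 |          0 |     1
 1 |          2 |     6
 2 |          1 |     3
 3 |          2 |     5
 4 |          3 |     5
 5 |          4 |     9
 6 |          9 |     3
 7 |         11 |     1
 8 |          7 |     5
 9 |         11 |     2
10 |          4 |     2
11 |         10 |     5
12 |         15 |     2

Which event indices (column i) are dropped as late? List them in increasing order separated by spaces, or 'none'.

i=0 t=0 v=1: → [0,3); WM=-2
i=1 t=2 v=6: → [0,5); WM=0
i=2 t=1 v=3: → [0,5); WM=0
i=3 t=2 v=5: → [0,5); WM=0
i=4 t=3 v=5: → [0,6); WM=1
i=5 t=4 v=9: → [0,7); WM=2
i=6 t=9 v=3: → [9,12); WM=7
i=7 t=11 v=1: → [9,14); WM=9
i=8 t=7 v=5: DROP (t<9-0); WM=9
i=9 t=11 v=2: → [9,14); WM=9
i=10 t=4 v=2: DROP (t<9-0); WM=9
i=11 t=10 v=5: → [9,14); WM=9
i=12 t=15 v=2: → [15,18); WM=13

8 10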